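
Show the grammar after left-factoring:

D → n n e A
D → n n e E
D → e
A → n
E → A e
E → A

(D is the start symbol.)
Left-factoring transforms A → αβ₁ | αβ₂ into A → αA' and A' → β₁ | β₂
(α is the longest common prefix among the alternatives). Repeat until
no nonterminal has two alternatives with a common prefix.

Round 1: D has alternatives sharing prefix 'n n e'. Introduce D': D → n n e D'
  Add: D' → A
  Add: D' → E

Round 2: E has alternatives sharing prefix 'A'. Introduce E': E → A E'
  Add: E' → e
  Add: E' → ε

No remaining common prefixes — done.

Resulting grammar:
D → n n e D'
D' → A
D' → E
D → e
A → n
E → A E'
E' → e
E' → ε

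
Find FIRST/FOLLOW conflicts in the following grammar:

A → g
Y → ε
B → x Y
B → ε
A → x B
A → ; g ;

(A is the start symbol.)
A FIRST/FOLLOW conflict occurs when a non-terminal N has a nullable alternative N → β (β ⇒* ε) and another alternative N → α with FIRST(α) ∩ FOLLOW(N) ≠ ∅: on such a lookahead the parser cannot decide between expanding α and letting N vanish via β.

Nullable non-terminals: B, Y.

B: nullable alternative(s) B → ε; FOLLOW(B) = { $ }
  B → x Y: FIRST \ {ε} = { 'x' } — disjoint from FOLLOW(B)
  B → ε: FIRST \ {ε} = { } — this is the only nullable alternative, skip
Y has a nullable alternative but only one production, so nothing to check.

A has no nullable alternative, so no FIRST/FOLLOW check is needed there.

No FIRST/FOLLOW conflicts found.

Answer: No FIRST/FOLLOW conflicts.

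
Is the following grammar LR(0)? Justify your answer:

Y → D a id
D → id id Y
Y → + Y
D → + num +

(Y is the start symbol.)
A grammar is LR(0) if no state in the canonical LR(0) collection has:
  - both a shift item (dot before a terminal) and a complete item (shift-reduce conflict), or
  - two or more complete items (reduce-reduce conflict; the accept item [Y' → Y .] counts as a complete item here).

Augment with Y' → Y and build the canonical LR(0) collection (I0 = CLOSURE({[Y' → . Y]}), then GOTO on every symbol after a dot until no new states appear). It has 12 states:
  I0: { [D → . + num +], [D → . id id Y], [Y → . + Y], [Y → . D a id], [Y' → . Y] }  — shift
  I1: { [D → + . num +], [D → . + num +], [D → . id id Y], [Y → + . Y], [Y → . + Y], [Y → . D a id] }  — shift
  I2: { [Y → D . a id] }  — shift
  I3: { [Y' → Y .] }  — accept
  I4: { [D → id . id Y] }  — shift
  I5: { [D → . + num +], [D → . id id Y], [D → id id . Y], [Y → . + Y], [Y → . D a id] }  — shift
  I6: { [D → id id Y .] }  — reduce
  I7: { [Y → D a . id] }  — shift
  I8: { [Y → D a id .] }  — reduce
  I9: { [Y → + Y .] }  — reduce
  I10: { [D → + num . +] }  — shift
  I11: { [D → + num + .] }  — reduce

Every state is either a pure shift/goto state or contains exactly one complete item and nothing to shift — no conflicts. The grammar is LR(0).

Answer: Yes, the grammar is LR(0)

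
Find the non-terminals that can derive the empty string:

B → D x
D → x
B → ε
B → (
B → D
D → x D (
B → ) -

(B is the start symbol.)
A non-terminal is nullable if it can derive ε (the empty string): either it has an ε-production, or it has a production whose right-hand side consists entirely of nullable non-terminals.

ε-productions: B → ε
So B is immediately nullable.
No further non-terminal can be added: every production for the remaining non-terminals contains a terminal or a non-nullable non-terminal.
Nullable = { 'B' }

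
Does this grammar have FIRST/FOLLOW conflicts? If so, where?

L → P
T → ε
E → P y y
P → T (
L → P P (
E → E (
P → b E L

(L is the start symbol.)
Nullable non-terminals: T.
T has a nullable alternative but only one production, so nothing to check.

E, L, P have no nullable alternative, so no FIRST/FOLLOW check is needed there.

No FIRST/FOLLOW conflicts found.

Answer: No FIRST/FOLLOW conflicts.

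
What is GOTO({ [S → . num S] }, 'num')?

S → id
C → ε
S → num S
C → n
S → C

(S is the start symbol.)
GOTO(I, 'num') = CLOSURE({ [A → αX.β] : [A → α.Xβ] ∈ I, X = 'num' })

Items with dot before 'num', with the dot advanced:
  [S → . num S] → [S → num . S]
Closure of the advanced items:
  [S → num . S] has the dot before S: add [S → . id], [S → . num S], [S → . C]
  [S → . C] has the dot before C: add [C → .], [C → . n]

GOTO = { [C → . n], [C → .], [S → . C], [S → . id], [S → . num S], [S → num . S] }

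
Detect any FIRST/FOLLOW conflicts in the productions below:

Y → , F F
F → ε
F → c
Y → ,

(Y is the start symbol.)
Nullable non-terminals: F.

F: nullable alternative(s) F → ε; FOLLOW(F) = { $, 'c' }
  F → ε: FIRST \ {ε} = { } — this is the only nullable alternative, skip
  F → c: FIRST \ {ε} = { 'c' } — overlaps FOLLOW(F) on { 'c' }: CONFLICT

Y has no nullable alternative, so no FIRST/FOLLOW check is needed there.

So the grammar has 1 FIRST/FOLLOW conflict (marked CONFLICT above).

Answer: Yes. F → c with FOLLOW(F) on { 'c' }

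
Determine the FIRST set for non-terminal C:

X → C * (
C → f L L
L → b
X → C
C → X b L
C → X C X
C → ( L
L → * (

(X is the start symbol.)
To compute FIRST(C), examine every production with C on the left-hand side, reading each right-hand side left to right until a non-nullable symbol is reached.

FIRST sets of the other non-terminals involved (by the same procedure, iterated to a fixed point):
  FIRST(X) = { '(', 'f' }

From C → f L L:
  - f is a terminal: add 'f' and stop
From C → X b L:
  - X is a non-terminal: add FIRST(X) \ {ε} = { '(', 'f' }
    X is not nullable, so stop
From C → X C X:
  - X is a non-terminal: add FIRST(X) \ {ε} = { '(', 'f' }
    X is not nullable, so stop
From C → ( L:
  - '(' is a terminal: add '(' and stop

Collecting: FIRST(C) = { '(', 'f' }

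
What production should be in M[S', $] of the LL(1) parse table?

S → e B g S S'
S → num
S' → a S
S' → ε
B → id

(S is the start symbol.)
To find M[S', $], we find productions for S' where $ is in the predict set (PREDICT(N → α) = (FIRST(α) \ {ε}) ∪ (FOLLOW(N) if α ⇒* ε)).

Relevant sets:
  FOLLOW(S') = { $, 'a' }

S' → a S: PREDICT = { 'a' }
S' → ε: PREDICT = { $, 'a' }
  $ is in predict set, so this production goes in M[S', $]

M[S', $] = S' → ε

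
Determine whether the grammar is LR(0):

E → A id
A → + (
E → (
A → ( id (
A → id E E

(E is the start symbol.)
No. Shift-reduce conflict between [E → ( .] and [A → ( . id (]

A grammar is LR(0) if no state in the canonical LR(0) collection has:
  - both a shift item (dot before a terminal) and a complete item (shift-reduce conflict), or
  - two or more complete items (reduce-reduce conflict; the accept item [E' → E .] counts as a complete item here).

Augment with E' → E and build the canonical LR(0) collection (I0 = CLOSURE({[E' → . E]}), then GOTO on every symbol after a dot until no new states appear). It has 12 states:
  I0: { [A → . ( id (], [A → . + (], [A → . id E E], [E → . (], [E → . A id], [E' → . E] }  — shift
  I1: { [A → ( . id (], [E → ( .] }  — shift, reduce
  I2: { [A → + . (] }  — shift
  I3: { [E → A . id] }  — shift
  I4: { [E' → E .] }  — accept
  I5: { [A → . ( id (], [A → . + (], [A → . id E E], [A → id . E E], [E → . (], [E → . A id] }  — shift
  I6: { [A → . ( id (], [A → . + (], [A → . id E E], [A → id E . E], [E → . (], [E → . A id] }  — shift
  I7: { [A → id E E .] }  — reduce
  I8: { [E → A id .] }  — reduce
  I9: { [A → + ( .] }  — reduce
  I10: { [A → ( id . (] }  — shift
  I11: { [A → ( id ( .] }  — reduce

Conflict in state I1:
  Shift-reduce conflict between [E → ( .] and [A → ( . id (]
So the grammar is NOT LR(0).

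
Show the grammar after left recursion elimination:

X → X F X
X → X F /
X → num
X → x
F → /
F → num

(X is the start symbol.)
X is directly left-recursive. The standard transformation for
  A → A α₁ | ... | A α_m | β₁ | ... | β_n
is
  A  → β₁ A' | ... | β_n A'
  A' → α₁ A' | ... | α_m A' | ε

X → num becomes X → num X'
X → x becomes X → x X'
X → X F X becomes X' → F X X'
X → X F / becomes X' → F / X'
Add X' → ε

Productions for other non-terminals are unchanged:
  F → /
  F → num

Resulting grammar:
X → num X'
X → x X'
X' → F X X'
X' → F / X'
X' → ε
F → /
F → num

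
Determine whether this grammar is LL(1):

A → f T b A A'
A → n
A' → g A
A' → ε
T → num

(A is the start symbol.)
No. Predict set conflict for A': { 'g' }

A grammar is LL(1) if for each non-terminal N with multiple productions, the predict sets of those productions are pairwise disjoint, where PREDICT(N → α) = (FIRST(α) \ {ε}) ∪ (FOLLOW(N) if α ⇒* ε).

Relevant sets:
  FOLLOW(A') = { $, 'g' }

For A:
  PREDICT(A → f T b A A') = { 'f' }
  PREDICT(A → n) = { 'n' }
For A':
  PREDICT(A' → g A) = { 'g' }
  PREDICT(A' → ε) = { $, 'g' }
T has a single production, so nothing to check there.

Conflict found: Predict set conflict for A': { 'g' }
The grammar is NOT LL(1).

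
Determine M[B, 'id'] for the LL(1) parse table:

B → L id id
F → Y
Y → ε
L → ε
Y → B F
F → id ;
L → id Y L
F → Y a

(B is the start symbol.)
To find M[B, 'id'], we find productions for B where 'id' is in the predict set (PREDICT(N → α) = (FIRST(α) \ {ε}) ∪ (FOLLOW(N) if α ⇒* ε)).

Relevant sets:
  FIRST(L) = { 'id', ε }

B → L id id: PREDICT = { 'id' }
  'id' is in predict set, so this production goes in M[B, 'id']

M[B, 'id'] = B → L id id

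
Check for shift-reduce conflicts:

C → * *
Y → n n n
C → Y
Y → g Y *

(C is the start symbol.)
No shift-reduce conflicts

A shift-reduce conflict occurs when an LR(0) state has both:
  - a complete (reduce) item [A → α .] (dot at the end), and
  - a shift item [B → β . c γ] (dot before a terminal).

Augment with C' → C and build the canonical LR(0) collection (I0 = CLOSURE({[C' → . C]}), then GOTO on every symbol after a dot until no new states appear). It has 11 states:
  I0: { [C → . * *], [C → . Y], [C' → . C], [Y → . g Y *], [Y → . n n n] }  — shift
  I1: { [C → * . *] }  — shift
  I2: { [C' → C .] }  — accept
  I3: { [C → Y .] }  — reduce
  I4: { [Y → . g Y *], [Y → . n n n], [Y → g . Y *] }  — shift
  I5: { [Y → n . n n] }  — shift
  I6: { [Y → n n . n] }  — shift
  I7: { [Y → n n n .] }  — reduce
  I8: { [Y → g Y . *] }  — shift
  I9: { [Y → g Y * .] }  — reduce
  I10: { [C → * * .] }  — reduce

No state contains both a complete item and a shift item.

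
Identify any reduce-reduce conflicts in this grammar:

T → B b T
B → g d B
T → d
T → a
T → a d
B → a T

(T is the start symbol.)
Augment with T' → T and build the canonical LR(0) collection (I0 = CLOSURE({[T' → . T]}), then GOTO on every symbol after a dot until no new states appear). It has 13 states:
  I0: { [B → . a T], [B → . g d B], [T → . B b T], [T → . a d], [T → . a], [T → . d], [T' → . T] }  — shift
  I1: { [T → B . b T] }  — shift
  I2: { [T' → T .] }  — accept
  I3: { [B → . a T], [B → . g d B], [B → a . T], [T → . B b T], [T → . a d], [T → . a], [T → . d], [T → a . d], [T → a .] }  — shift, reduce
  I4: { [T → d .] }  — reduce
  I5: { [B → g . d B] }  — shift
  I6: { [B → . a T], [B → . g d B], [B → g d . B] }  — shift
  I7: { [B → g d B .] }  — reduce
  I8: { [B → . a T], [B → . g d B], [B → a . T], [T → . B b T], [T → . a d], [T → . a], [T → . d] }  — shift
  I9: { [B → a T .] }  — reduce
  I10: { [T → a d .], [T → d .] }  — 2 reduces
  I11: { [B → . a T], [B → . g d B], [T → . B b T], [T → . a d], [T → . a], [T → . d], [T → B b . T] }  — shift
  I12: { [T → B b T .] }  — reduce

I10 contains complete items [T → a d .], [T → d .] — reduce-reduce conflict.

Answer: Yes — I10: [T → a d .] vs [T → d .]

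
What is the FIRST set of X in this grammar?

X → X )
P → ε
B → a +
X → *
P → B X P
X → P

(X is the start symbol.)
{ ')', '*', 'a', ε }

To compute FIRST(X), examine every production with X on the left-hand side, reading each right-hand side left to right until a non-nullable symbol is reached.

FIRST sets of the other non-terminals involved (by the same procedure, iterated to a fixed point):
  FIRST(P) = { 'a', ε }

From X → X ):
  - X is the symbol being defined: contributes nothing new
    X is nullable, so continue to the next symbol
  - ')' is a terminal: add ')' and stop
From X → *:
  - '*' is a terminal: add '*' and stop
From X → P:
  - P is a non-terminal: add FIRST(P) \ {ε} = { 'a' }
    P is nullable and nothing follows, so the whole right-hand side can vanish: ε ∈ FIRST(X)

Collecting: FIRST(X) = { ')', '*', 'a', ε }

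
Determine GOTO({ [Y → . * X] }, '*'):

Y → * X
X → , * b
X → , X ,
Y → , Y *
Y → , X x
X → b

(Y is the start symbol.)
GOTO(I, '*') = CLOSURE({ [A → αX.β] : [A → α.Xβ] ∈ I, X = '*' })

Items with dot before '*', with the dot advanced:
  [Y → . * X] → [Y → * . X]
Closure of the advanced items:
  [Y → * . X] has the dot before X: add [X → . , * b], [X → . , X ,], [X → . b]

GOTO = { [X → . , * b], [X → . , X ,], [X → . b], [Y → * . X] }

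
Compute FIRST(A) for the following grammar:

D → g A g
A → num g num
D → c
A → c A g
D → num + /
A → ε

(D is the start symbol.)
{ 'c', 'num', ε }

To compute FIRST(A), examine every production with A on the left-hand side, reading each right-hand side left to right until a non-nullable symbol is reached.

From A → num g num:
  - num is a terminal: add 'num' and stop
From A → c A g:
  - c is a terminal: add 'c' and stop
From A → ε:
  - ε-production, so ε ∈ FIRST(A)

Collecting: FIRST(A) = { 'c', 'num', ε }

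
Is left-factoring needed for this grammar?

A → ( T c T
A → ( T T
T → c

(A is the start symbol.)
Yes, A has productions with common prefix '( T'

Left-factoring is needed when two productions for the same non-terminal
share a common prefix on the right-hand side.

Productions for A:
  A → ( T c T
  A → ( T T

Found common prefix '( T' in productions for A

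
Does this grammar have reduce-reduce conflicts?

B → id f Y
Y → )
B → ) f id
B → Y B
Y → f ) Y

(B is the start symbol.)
No reduce-reduce conflicts

A reduce-reduce conflict occurs when an LR(0) state has two complete items [A → α .] and [B → β .] — both call for a reduction, and with no lookahead the parser cannot choose between them.

Augment with B' → B and build the canonical LR(0) collection (I0 = CLOSURE({[B' → . B]}), then GOTO on every symbol after a dot until no new states appear). It has 14 states:
  I0: { [B → . ) f id], [B → . Y B], [B → . id f Y], [B' → . B], [Y → . )], [Y → . f ) Y] }  — shift
  I1: { [B → ) . f id], [Y → ) .] }  — shift, reduce
  I2: { [B' → B .] }  — accept
  I3: { [B → . ) f id], [B → . Y B], [B → . id f Y], [B → Y . B], [Y → . )], [Y → . f ) Y] }  — shift
  I4: { [Y → f . ) Y] }  — shift
  I5: { [B → id . f Y] }  — shift
  I6: { [B → id f . Y], [Y → . )], [Y → . f ) Y] }  — shift
  I7: { [Y → ) .] }  — reduce
  I8: { [B → id f Y .] }  — reduce
  I9: { [Y → . )], [Y → . f ) Y], [Y → f ) . Y] }  — shift
  I10: { [Y → f ) Y .] }  — reduce
  I11: { [B → Y B .] }  — reduce
  I12: { [B → ) f . id] }  — shift
  I13: { [B → ) f id .] }  — reduce

No state contains more than one complete item.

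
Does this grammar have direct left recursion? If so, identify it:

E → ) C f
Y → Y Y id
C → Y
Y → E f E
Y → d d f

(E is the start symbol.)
Yes, Y is left-recursive

Direct left recursion occurs when N → N α for some non-terminal N (the right-hand side begins with the left-hand side itself).

E → ) C f: starts with ')'
Y → Y Y id: LEFT RECURSIVE (starts with Y)
C → Y: starts with Y
Y → E f E: starts with E
Y → d d f: starts with d

The grammar has direct left recursion on: Y.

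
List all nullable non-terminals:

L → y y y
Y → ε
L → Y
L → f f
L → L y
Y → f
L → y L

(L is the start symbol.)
ε-productions: Y → ε
So Y is immediately nullable.
L → Y: every symbol on the right is nullable, so L is nullable too.
Every non-terminal is now nullable.
Nullable = { 'L', 'Y' }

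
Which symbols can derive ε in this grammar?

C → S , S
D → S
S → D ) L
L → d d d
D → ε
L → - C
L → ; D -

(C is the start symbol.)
A non-terminal is nullable if it can derive ε (the empty string): either it has an ε-production, or it has a production whose right-hand side consists entirely of nullable non-terminals.

ε-productions: D → ε
So D is immediately nullable.
No further non-terminal can be added: every production for the remaining non-terminals contains a terminal or a non-nullable non-terminal.
Nullable = { 'D' }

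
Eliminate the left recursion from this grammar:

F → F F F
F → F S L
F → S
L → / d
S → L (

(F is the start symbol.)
F → S F'
F' → F F F'
F' → S L F'
F' → ε
L → / d
S → L (

F is directly left-recursive. The standard transformation for
  A → A α₁ | ... | A α_m | β₁ | ... | β_n
is
  A  → β₁ A' | ... | β_n A'
  A' → α₁ A' | ... | α_m A' | ε

F → S becomes F → S F'
F → F F F becomes F' → F F F'
F → F S L becomes F' → S L F'
Add F' → ε

Productions for other non-terminals are unchanged:
  L → / d
  S → L (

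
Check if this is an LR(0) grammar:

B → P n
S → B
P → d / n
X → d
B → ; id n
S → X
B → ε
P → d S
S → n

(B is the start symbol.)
A grammar is LR(0) if no state in the canonical LR(0) collection has:
  - both a shift item (dot before a terminal) and a complete item (shift-reduce conflict), or
  - two or more complete items (reduce-reduce conflict; the accept item [B' → B .] counts as a complete item here).

Augment with B' → B and build the canonical LR(0) collection (I0 = CLOSURE({[B' → . B]}), then GOTO on every symbol after a dot until no new states appear). It has 15 states:
  I0: { [B → . ; id n], [B → . P n], [B → .], [B' → . B], [P → . d / n], [P → . d S] }  — shift, reduce
  I1: { [B → ; . id n] }  — shift
  I2: { [B' → B .] }  — accept
  I3: { [B → P . n] }  — shift
  I4: { [B → . ; id n], [B → . P n], [B → .], [P → . d / n], [P → . d S], [P → d . / n], [P → d . S], [S → . B], [S → . X], [S → . n], [X → . d] }  — shift, reduce
  I5: { [P → d / . n] }  — shift
  I6: { [S → B .] }  — reduce
  I7: { [P → d S .] }  — reduce
  I8: { [S → X .] }  — reduce
  I9: { [B → . ; id n], [B → . P n], [B → .], [P → . d / n], [P → . d S], [P → d . / n], [P → d . S], [S → . B], [S → . X], [S → . n], [X → . d], [X → d .] }  — shift, 2 reduces
  I10: { [S → n .] }  — reduce
  I11: { [P → d / n .] }  — reduce
  I12: { [B → P n .] }  — reduce
  I13: { [B → ; id . n] }  — shift
  I14: { [B → ; id n .] }  — reduce

Conflict in state I0:
  Shift-reduce conflict between [B → .] and [B → . ; id n]
So the grammar is NOT LR(0).

Answer: No. Shift-reduce conflict between [B → .] and [B → . ; id n]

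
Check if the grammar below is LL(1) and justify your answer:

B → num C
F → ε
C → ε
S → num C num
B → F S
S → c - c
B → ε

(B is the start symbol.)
No. Predict set conflict for B: { 'num' }

A grammar is LL(1) if for each non-terminal N with multiple productions, the predict sets of those productions are pairwise disjoint, where PREDICT(N → α) = (FIRST(α) \ {ε}) ∪ (FOLLOW(N) if α ⇒* ε).

Relevant sets:
  FIRST(F) = { ε }
  FIRST(S) = { 'c', 'num' }
  FOLLOW(B) = { $ }

For B:
  PREDICT(B → num C) = { 'num' }
  PREDICT(B → F S) = { 'c', 'num' }
  PREDICT(B → ε) = { $ }
For S:
  PREDICT(S → num C num) = { 'num' }
  PREDICT(S → c '-' c) = { 'c' }
F, C have a single production, so nothing to check there.

Conflict found: Predict set conflict for B: { 'num' }
The grammar is NOT LL(1).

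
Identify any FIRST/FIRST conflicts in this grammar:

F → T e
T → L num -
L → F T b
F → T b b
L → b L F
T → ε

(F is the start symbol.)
Yes. F → T e / F → T b b on { 'b', 'e' }; L → F T b / L → b L F on { 'b' }

A FIRST/FIRST conflict occurs when two productions N → α and N → β for the same non-terminal have FIRST(α) ∩ FIRST(β) ≠ ∅ (with ε ∈ FIRST of a nullable right-hand side, so two nullable alternatives also conflict).

FIRST sets of the non-terminals at (or reachable through a nullable prefix from) the front of some alternative:
  FIRST(T) = { 'b', 'e', ε }
  FIRST(L) = { 'b', 'e' }
  FIRST(F) = { 'b', 'e' }

Productions for F:
  F → T e: FIRST = { 'b', 'e' }
  F → T b b: FIRST = { 'b', 'e' }
Productions for T:
  T → L num -: FIRST = { 'b', 'e' }
  T → ε: FIRST = { ε }
Productions for L:
  L → F T b: FIRST = { 'b', 'e' }
  L → b L F: FIRST = { 'b' }

Conflict for F: F → T e and F → T b b
  Overlap: { 'b', 'e' }
Conflict for L: L → F T b and L → b L F
  Overlap: { 'b' }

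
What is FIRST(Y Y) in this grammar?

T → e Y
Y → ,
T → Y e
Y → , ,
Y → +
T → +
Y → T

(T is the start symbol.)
FIRST sets of the non-terminals involved (from the grammar, by fixed-point iteration):
  FIRST(Y) = { '+', ',', 'e' }

To compute FIRST(Y Y), process the symbols left to right:
Symbol Y is a non-terminal. Add FIRST(Y) \ {ε} = { '+', ',', 'e' }
Y is not nullable (ε ∉ FIRST(Y)), so stop here.
FIRST(Y Y) = { '+', ',', 'e' }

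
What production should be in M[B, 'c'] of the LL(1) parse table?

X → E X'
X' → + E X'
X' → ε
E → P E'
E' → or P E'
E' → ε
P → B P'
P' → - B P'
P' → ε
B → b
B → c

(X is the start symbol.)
To find M[B, 'c'], we find productions for B where 'c' is in the predict set (PREDICT(N → α) = (FIRST(α) \ {ε}) ∪ (FOLLOW(N) if α ⇒* ε)).

B → b: PREDICT = { 'b' }
B → c: PREDICT = { 'c' }
  'c' is in predict set, so this production goes in M[B, 'c']

M[B, 'c'] = B → c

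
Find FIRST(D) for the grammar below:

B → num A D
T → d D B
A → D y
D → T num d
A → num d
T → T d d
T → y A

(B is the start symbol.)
To compute FIRST(D), examine every production with D on the left-hand side, reading each right-hand side left to right until a non-nullable symbol is reached.

FIRST sets of the other non-terminals involved (by the same procedure, iterated to a fixed point):
  FIRST(T) = { 'd', 'y' }

From D → T num d:
  - T is a non-terminal: add FIRST(T) \ {ε} = { 'd', 'y' }
    T is not nullable, so stop

Collecting: FIRST(D) = { 'd', 'y' }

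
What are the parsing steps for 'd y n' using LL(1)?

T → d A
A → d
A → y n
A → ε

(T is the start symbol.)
LL(1) parsing maintains a stack (initially the start symbol over $) and the input. At each step: if the stack top is a terminal, match it against the current input token; if it is a non-terminal N, replace it with the RHS of M[N, lookahead] (the unique production whose predict set contains the lookahead).

Stack is shown with the top on the left.

Stack  Input    Action
----------------------
T $    d y n $  output T → d A
d A $  d y n $  match 'd'
A $    y n $    output A → y n
y n $  y n $    match 'y'
n $    n $      match 'n'
$      $        accept

The string is accepted.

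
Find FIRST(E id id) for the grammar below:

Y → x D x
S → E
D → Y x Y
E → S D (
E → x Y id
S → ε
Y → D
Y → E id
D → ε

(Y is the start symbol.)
{ '(', 'x' }

FIRST sets of the non-terminals involved (from the grammar, by fixed-point iteration):
  FIRST(E) = { '(', 'x' }

To compute FIRST(E id id), process the symbols left to right:
Symbol E is a non-terminal. Add FIRST(E) \ {ε} = { '(', 'x' }
E is not nullable (ε ∉ FIRST(E)), so stop here.
FIRST(E id id) = { '(', 'x' }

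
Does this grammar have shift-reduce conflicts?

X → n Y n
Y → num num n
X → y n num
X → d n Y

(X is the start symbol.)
A shift-reduce conflict occurs when an LR(0) state has both:
  - a complete (reduce) item [A → α .] (dot at the end), and
  - a shift item [B → β . c γ] (dot before a terminal).

Augment with X' → X and build the canonical LR(0) collection (I0 = CLOSURE({[X' → . X]}), then GOTO on every symbol after a dot until no new states appear). It has 14 states:
  I0: { [X → . d n Y], [X → . n Y n], [X → . y n num], [X' → . X] }  — shift
  I1: { [X' → X .] }  — accept
  I2: { [X → d . n Y] }  — shift
  I3: { [X → n . Y n], [Y → . num num n] }  — shift
  I4: { [X → y . n num] }  — shift
  I5: { [X → y n . num] }  — shift
  I6: { [X → y n num .] }  — reduce
  I7: { [X → n Y . n] }  — shift
  I8: { [Y → num . num n] }  — shift
  I9: { [Y → num num . n] }  — shift
  I10: { [Y → num num n .] }  — reduce
  I11: { [X → n Y n .] }  — reduce
  I12: { [X → d n . Y], [Y → . num num n] }  — shift
  I13: { [X → d n Y .] }  — reduce

No state contains both a complete item and a shift item.

Answer: No shift-reduce conflicts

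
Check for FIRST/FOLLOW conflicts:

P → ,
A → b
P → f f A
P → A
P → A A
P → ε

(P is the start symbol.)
No FIRST/FOLLOW conflicts.

A FIRST/FOLLOW conflict occurs when a non-terminal N has a nullable alternative N → β (β ⇒* ε) and another alternative N → α with FIRST(α) ∩ FOLLOW(N) ≠ ∅: on such a lookahead the parser cannot decide between expanding α and letting N vanish via β.

Nullable non-terminals: P.
FIRST sets used below: FIRST(A) = { 'b' }

P: nullable alternative(s) P → ε; FOLLOW(P) = { $ }
  P → ,: FIRST \ {ε} = { ',' } — disjoint from FOLLOW(P)
  P → f f A: FIRST \ {ε} = { 'f' } — disjoint from FOLLOW(P)
  P → A: FIRST \ {ε} = { 'b' } — disjoint from FOLLOW(P)
  P → A A: FIRST \ {ε} = { 'b' } — disjoint from FOLLOW(P)
  P → ε: FIRST \ {ε} = { } — this is the only nullable alternative, skip

A has no nullable alternative, so no FIRST/FOLLOW check is needed there.

No FIRST/FOLLOW conflicts found.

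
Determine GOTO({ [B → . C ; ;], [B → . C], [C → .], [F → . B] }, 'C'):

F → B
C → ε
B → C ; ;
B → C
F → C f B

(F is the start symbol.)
GOTO(I, 'C') = CLOSURE({ [A → αX.β] : [A → α.Xβ] ∈ I, X = 'C' })

Items with dot before 'C', with the dot advanced:
  [B → . C] → [B → C .]
  [B → . C ; ;] → [B → C . ; ;]
Closure adds nothing (no advanced item has the dot before a non-terminal).

GOTO = { [B → C . ; ;], [B → C .] }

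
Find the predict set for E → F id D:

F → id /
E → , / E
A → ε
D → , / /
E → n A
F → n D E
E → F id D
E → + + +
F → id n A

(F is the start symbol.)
{ 'id', 'n' }

PREDICT(E → F id D) = (FIRST(RHS) \ {ε}) ∪ (FOLLOW(E) if ε ∈ FIRST(RHS), i.e. RHS ⇒* ε)
FIRST(F) = { 'id', 'n' }
FIRST(F id D) = { 'id', 'n' }
ε ∉ FIRST(F id D), so FOLLOW(E) is not added.
PREDICT(E → F id D) = { 'id', 'n' }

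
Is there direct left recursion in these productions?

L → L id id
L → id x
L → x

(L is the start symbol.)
Yes, L is left-recursive

Direct left recursion occurs when N → N α for some non-terminal N (the right-hand side begins with the left-hand side itself).

L → L id id: LEFT RECURSIVE (starts with L)
L → id x: starts with id
L → x: starts with x

The grammar has direct left recursion on: L.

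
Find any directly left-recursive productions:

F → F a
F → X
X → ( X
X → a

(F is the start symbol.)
Yes, F is left-recursive

Direct left recursion occurs when N → N α for some non-terminal N (the right-hand side begins with the left-hand side itself).

F → F a: LEFT RECURSIVE (starts with F)
F → X: starts with X
X → ( X: starts with '('
X → a: starts with a

The grammar has direct left recursion on: F.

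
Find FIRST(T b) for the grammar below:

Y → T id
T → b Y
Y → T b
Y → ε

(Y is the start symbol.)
FIRST sets of the non-terminals involved (from the grammar, by fixed-point iteration):
  FIRST(T) = { 'b' }

To compute FIRST(T b), process the symbols left to right:
Symbol T is a non-terminal. Add FIRST(T) \ {ε} = { 'b' }
T is not nullable (ε ∉ FIRST(T)), so stop here.
FIRST(T b) = { 'b' }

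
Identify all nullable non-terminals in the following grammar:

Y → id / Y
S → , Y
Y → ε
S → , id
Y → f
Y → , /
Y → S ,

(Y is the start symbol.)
{ 'Y' }

ε-productions: Y → ε
So Y is immediately nullable.
No further non-terminal can be added: every production for the remaining non-terminals contains a terminal or a non-nullable non-terminal.
Nullable = { 'Y' }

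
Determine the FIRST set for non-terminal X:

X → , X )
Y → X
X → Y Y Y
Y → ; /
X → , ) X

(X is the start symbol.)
FIRST sets of the other non-terminals involved (by the same procedure, iterated to a fixed point):
  FIRST(Y) = { ',', ';' }

From X → , X ):
  - ',' is a terminal: add ',' and stop
From X → Y Y Y:
  - Y is a non-terminal: add FIRST(Y) \ {ε} = { ',', ';' }
    Y is not nullable, so stop
From X → , ) X:
  - ',' is a terminal: add ',' and stop

Collecting: FIRST(X) = { ',', ';' }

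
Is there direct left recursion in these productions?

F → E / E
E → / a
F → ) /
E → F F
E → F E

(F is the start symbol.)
No direct left recursion

Direct left recursion occurs when N → N α for some non-terminal N (the right-hand side begins with the left-hand side itself).

F → E / E: starts with E
E → / a: starts with '/'
F → ) /: starts with ')'
E → F F: starts with F
E → F E: starts with F

No direct left recursion found.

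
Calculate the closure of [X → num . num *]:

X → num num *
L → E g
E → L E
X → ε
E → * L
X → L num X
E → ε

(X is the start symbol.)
Start with: [X → num . num *]
The dot precedes the terminal num, so nothing is added.

CLOSURE = { [X → num . num *] }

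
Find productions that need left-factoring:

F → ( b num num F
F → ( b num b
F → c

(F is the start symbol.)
Yes, F has productions with common prefix '( b num'

Left-factoring is needed when two productions for the same non-terminal
share a common prefix on the right-hand side.

Productions for F:
  F → ( b num num F
  F → ( b num b
  F → c

Found common prefix '( b num' in productions for F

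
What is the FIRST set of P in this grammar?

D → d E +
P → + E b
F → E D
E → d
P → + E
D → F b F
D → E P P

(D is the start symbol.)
{ '+' }

To compute FIRST(P), examine every production with P on the left-hand side, reading each right-hand side left to right until a non-nullable symbol is reached.

From P → + E b:
  - '+' is a terminal: add '+' and stop
From P → + E:
  - '+' is a terminal: add '+' and stop

Collecting: FIRST(P) = { '+' }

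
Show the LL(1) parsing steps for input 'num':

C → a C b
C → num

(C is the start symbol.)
Stack is shown with the top on the left.

Stack  Input  Action
--------------------
C $    num $  output C → num
num $  num $  match 'num'
$      $      accept

The string is accepted.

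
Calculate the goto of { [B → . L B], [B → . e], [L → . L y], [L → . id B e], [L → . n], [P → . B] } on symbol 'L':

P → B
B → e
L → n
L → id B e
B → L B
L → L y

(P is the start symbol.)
{ [B → . L B], [B → . e], [B → L . B], [L → . L y], [L → . id B e], [L → . n], [L → L . y] }

GOTO(I, 'L') = CLOSURE({ [A → αX.β] : [A → α.Xβ] ∈ I, X = 'L' })

Items with dot before 'L', with the dot advanced:
  [B → . L B] → [B → L . B]
  [L → . L y] → [L → L . y]
Closure of the advanced items:
  [B → L . B] has the dot before B: add [B → . e], [B → . L B]
  [B → . L B] has the dot before L: add [L → . n], [L → . id B e], [L → . L y]

GOTO = { [B → . L B], [B → . e], [B → L . B], [L → . L y], [L → . id B e], [L → . n], [L → L . y] }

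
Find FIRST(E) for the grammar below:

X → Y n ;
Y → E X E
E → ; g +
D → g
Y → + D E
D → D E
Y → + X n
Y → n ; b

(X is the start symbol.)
{ ';' }

To compute FIRST(E), examine every production with E on the left-hand side, reading each right-hand side left to right until a non-nullable symbol is reached.

From E → ; g +:
  - ';' is a terminal: add ';' and stop

Collecting: FIRST(E) = { ';' }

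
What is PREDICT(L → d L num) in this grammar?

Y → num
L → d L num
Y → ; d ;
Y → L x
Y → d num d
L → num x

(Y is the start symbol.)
{ 'd' }

PREDICT(L → d L num) = (FIRST(RHS) \ {ε}) ∪ (FOLLOW(L) if ε ∈ FIRST(RHS), i.e. RHS ⇒* ε)
FIRST(d L num) = { 'd' }
ε ∉ FIRST(d L num), so FOLLOW(L) is not added.
PREDICT(L → d L num) = { 'd' }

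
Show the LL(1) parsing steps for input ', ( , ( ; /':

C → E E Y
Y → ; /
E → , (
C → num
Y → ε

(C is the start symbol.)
LL(1) parsing maintains a stack (initially the start symbol over $) and the input. At each step: if the stack top is a terminal, match it against the current input token; if it is a non-terminal N, replace it with the RHS of M[N, lookahead] (the unique production whose predict set contains the lookahead).

Stack is shown with the top on the left.

Stack      Input          Action
--------------------------------
C $        , ( , ( ; / $  output C → E E Y
E E Y $    , ( , ( ; / $  output E → , (
, ( E Y $  , ( , ( ; / $  match ','
( E Y $    ( , ( ; / $    match '('
E Y $      , ( ; / $      output E → , (
, ( Y $    , ( ; / $      match ','
( Y $      ( ; / $        match '('
Y $        ; / $          output Y → ; /
; / $      ; / $          match ';'
/ $        / $            match '/'
$          $              accept

The string is accepted.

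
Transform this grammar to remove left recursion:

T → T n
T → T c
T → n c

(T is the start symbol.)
T → n c T'
T' → n T'
T' → c T'
T' → ε

T is directly left-recursive. The standard transformation for
  A → A α₁ | ... | A α_m | β₁ | ... | β_n
is
  A  → β₁ A' | ... | β_n A'
  A' → α₁ A' | ... | α_m A' | ε

T → n c becomes T → n c T'
T → T n becomes T' → n T'
T → T c becomes T' → c T'
Add T' → ε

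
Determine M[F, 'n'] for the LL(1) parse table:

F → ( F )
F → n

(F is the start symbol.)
To find M[F, 'n'], we find productions for F where 'n' is in the predict set (PREDICT(N → α) = (FIRST(α) \ {ε}) ∪ (FOLLOW(N) if α ⇒* ε)).

F → ( F ): PREDICT = { '(' }
F → n: PREDICT = { 'n' }
  'n' is in predict set, so this production goes in M[F, 'n']

M[F, 'n'] = F → n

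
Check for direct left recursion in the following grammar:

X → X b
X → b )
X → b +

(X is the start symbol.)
Direct left recursion occurs when N → N α for some non-terminal N (the right-hand side begins with the left-hand side itself).

X → X b: LEFT RECURSIVE (starts with X)
X → b ): starts with b
X → b +: starts with b

The grammar has direct left recursion on: X.

Answer: Yes, X is left-recursive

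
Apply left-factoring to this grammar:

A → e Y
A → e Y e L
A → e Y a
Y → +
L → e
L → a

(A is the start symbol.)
A → e Y A'
A' → ε
A' → e L
A' → a
Y → +
L → e
L → a

Left-factoring transforms A → αβ₁ | αβ₂ into A → αA' and A' → β₁ | β₂
(α is the longest common prefix among the alternatives). Repeat until
no nonterminal has two alternatives with a common prefix.

Round 1: A has alternatives sharing prefix 'e Y'. Introduce A': A → e Y A'
  Add: A' → ε
  Add: A' → e L
  Add: A' → a

No remaining common prefixes — done.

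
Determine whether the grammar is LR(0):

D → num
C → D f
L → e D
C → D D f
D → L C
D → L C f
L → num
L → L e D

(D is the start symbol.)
Augment with D' → D and build the canonical LR(0) collection (I0 = CLOSURE({[D' → . D]}), then GOTO on every symbol after a dot until no new states appear). It has 14 states:
  I0: { [D → . L C f], [D → . L C], [D → . num], [D' → . D], [L → . L e D], [L → . e D], [L → . num] }  — shift
  I1: { [D' → D .] }  — accept
  I2: { [C → . D D f], [C → . D f], [D → . L C f], [D → . L C], [D → . num], [D → L . C f], [D → L . C], [L → . L e D], [L → . e D], [L → . num], [L → L . e D] }  — shift
  I3: { [D → . L C f], [D → . L C], [D → . num], [L → . L e D], [L → . e D], [L → . num], [L → e . D] }  — shift
  I4: { [D → num .], [L → num .] }  — 2 reduces
  I5: { [L → e D .] }  — reduce
  I6: { [D → L C . f], [D → L C .] }  — shift, reduce
  I7: { [C → D . D f], [C → D . f], [D → . L C f], [D → . L C], [D → . num], [L → . L e D], [L → . e D], [L → . num] }  — shift
  I8: { [D → . L C f], [D → . L C], [D → . num], [L → . L e D], [L → . e D], [L → . num], [L → L e . D], [L → e . D] }  — shift
  I9: { [L → L e D .], [L → e D .] }  — 2 reduces
  I10: { [C → D D . f] }  — shift
  I11: { [C → D f .] }  — reduce
  I12: { [C → D D f .] }  — reduce
  I13: { [D → L C f .] }  — reduce

Conflict in state I4:
  Reduce-reduce conflict: [D → num .] and [L → num .]
So the grammar is NOT LR(0).

Answer: No. Reduce-reduce conflict: [D → num .] and [L → num .]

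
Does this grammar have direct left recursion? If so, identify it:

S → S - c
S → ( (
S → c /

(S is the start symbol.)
Direct left recursion occurs when N → N α for some non-terminal N (the right-hand side begins with the left-hand side itself).

S → S - c: LEFT RECURSIVE (starts with S)
S → ( (: starts with '('
S → c /: starts with c

The grammar has direct left recursion on: S.

Answer: Yes, S is left-recursive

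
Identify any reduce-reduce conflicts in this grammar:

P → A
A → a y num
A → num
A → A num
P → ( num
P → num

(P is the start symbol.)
Augment with P' → P and build the canonical LR(0) collection (I0 = CLOSURE({[P' → . P]}), then GOTO on every symbol after a dot until no new states appear). It has 10 states:
  I0: { [A → . A num], [A → . a y num], [A → . num], [P → . ( num], [P → . A], [P → . num], [P' → . P] }  — shift
  I1: { [P → ( . num] }  — shift
  I2: { [A → A . num], [P → A .] }  — shift, reduce
  I3: { [P' → P .] }  — accept
  I4: { [A → a . y num] }  — shift
  I5: { [A → num .], [P → num .] }  — 2 reduces
  I6: { [A → a y . num] }  — shift
  I7: { [A → a y num .] }  — reduce
  I8: { [A → A num .] }  — reduce
  I9: { [P → ( num .] }  — reduce

I5 contains complete items [A → num .], [P → num .] — reduce-reduce conflict.

Answer: Yes — I5: [A → num .] vs [P → num .]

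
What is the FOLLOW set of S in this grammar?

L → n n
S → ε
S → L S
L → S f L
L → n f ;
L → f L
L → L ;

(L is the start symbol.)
{ 'f' }

To compute FOLLOW(S), find every occurrence of S on a right-hand side N → α S β: add FIRST(β) \ {ε}, and if β is empty or nullable also add FOLLOW(N). Iterate to a fixed point.

In S → L S: S is at the end; this adds FOLLOW(S) to itself — nothing new
In L → S f L: S is followed by f L, add FIRST(f L) \ {ε} = { 'f' }

Taking the union: FOLLOW(S) = { 'f' }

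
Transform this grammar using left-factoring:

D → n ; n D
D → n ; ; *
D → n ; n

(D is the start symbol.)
Left-factoring transforms A → αβ₁ | αβ₂ into A → αA' and A' → β₁ | β₂
(α is the longest common prefix among the alternatives). Repeat until
no nonterminal has two alternatives with a common prefix.

Round 1: D has alternatives sharing prefix 'n ;'. Introduce D': D → n ; D'
  Add: D' → n D
  Add: D' → ; *
  Add: D' → n

Round 2: D' has alternatives sharing prefix 'n'. Introduce D'': D' → n D''
  Add: D'' → D
  Add: D'' → ε

No remaining common prefixes — done.

Resulting grammar:
D → n ; D'
D' → n D''
D'' → D
D'' → ε
D' → ; *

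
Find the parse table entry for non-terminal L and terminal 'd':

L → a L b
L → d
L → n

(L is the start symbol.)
L → d

To find M[L, 'd'], we find productions for L where 'd' is in the predict set (PREDICT(N → α) = (FIRST(α) \ {ε}) ∪ (FOLLOW(N) if α ⇒* ε)).

L → a L b: PREDICT = { 'a' }
L → d: PREDICT = { 'd' }
  'd' is in predict set, so this production goes in M[L, 'd']
L → n: PREDICT = { 'n' }

M[L, 'd'] = L → d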